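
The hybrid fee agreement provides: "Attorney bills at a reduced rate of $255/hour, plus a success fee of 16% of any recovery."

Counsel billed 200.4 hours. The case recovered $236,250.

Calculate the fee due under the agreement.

$88,902.00

Hourly: 200.4 × $255 = $51,102.00
Success fee: 16% of $236,250 = $37,800.00
Total: $51,102.00 + $37,800.00 = $88,902.00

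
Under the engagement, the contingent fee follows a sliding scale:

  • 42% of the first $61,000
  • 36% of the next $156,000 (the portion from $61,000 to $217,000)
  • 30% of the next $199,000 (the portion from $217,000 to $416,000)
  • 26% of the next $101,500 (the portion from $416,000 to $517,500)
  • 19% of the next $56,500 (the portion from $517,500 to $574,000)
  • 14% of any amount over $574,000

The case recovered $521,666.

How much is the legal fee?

$168,661.54

First $61,000 at 42% = $25,620.00
Next $156,000 at 36% = $56,160.00
Next $199,000 at 30% = $59,700.00
Next $101,500 at 26% = $26,390.00
Remaining $4,166 at 19% = $791.54
Fee: $25,620.00 + $56,160.00 + $59,700.00 + $26,390.00 + $791.54 = $168,661.54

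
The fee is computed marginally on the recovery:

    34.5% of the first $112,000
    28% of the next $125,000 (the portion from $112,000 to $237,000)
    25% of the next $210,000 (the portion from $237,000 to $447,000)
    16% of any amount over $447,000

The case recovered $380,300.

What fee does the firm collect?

First $112,000 at 34.5% = $38,640.00
Next $125,000 at 28% = $35,000.00
Remaining $143,300 at 25% = $35,825.00
Fee: $38,640.00 + $35,000.00 + $35,825.00 = $109,465.00

$109,465.00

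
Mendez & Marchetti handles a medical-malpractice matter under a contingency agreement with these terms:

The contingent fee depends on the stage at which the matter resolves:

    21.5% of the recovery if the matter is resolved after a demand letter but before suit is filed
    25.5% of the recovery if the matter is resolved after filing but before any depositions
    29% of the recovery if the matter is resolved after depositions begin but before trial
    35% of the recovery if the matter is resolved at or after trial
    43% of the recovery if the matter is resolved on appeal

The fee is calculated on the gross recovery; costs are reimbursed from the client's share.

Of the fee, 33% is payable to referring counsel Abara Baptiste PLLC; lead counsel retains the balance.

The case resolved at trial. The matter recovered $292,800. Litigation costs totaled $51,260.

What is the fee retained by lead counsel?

Fee base is the gross recovery, $292,800; costs are reimbursed separately.
The matter resolved at trial, so the 35% rate applies.
$292,800 × 35% = $102,480.00
Referral share: 33% of $102,480.00 = $33,818.40; lead counsel retains $102,480.00 − $33,818.40 = $68,661.60.

$68,661.60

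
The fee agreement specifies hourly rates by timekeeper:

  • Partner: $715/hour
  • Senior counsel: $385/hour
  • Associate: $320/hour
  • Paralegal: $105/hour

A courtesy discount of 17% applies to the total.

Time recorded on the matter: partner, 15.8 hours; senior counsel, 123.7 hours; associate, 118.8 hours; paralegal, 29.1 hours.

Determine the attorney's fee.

Partner: 15.8 × $715 = $11,297.00
Senior counsel: 123.7 × $385 = $47,624.50
Associate: 118.8 × $320 = $38,016.00
Paralegal: 29.1 × $105 = $3,055.50
Subtotal: $99,993.00
Less 17% discount: −$16,998.81
Total: $99,993.00 − $16,998.81 = $82,994.19

$82,994.19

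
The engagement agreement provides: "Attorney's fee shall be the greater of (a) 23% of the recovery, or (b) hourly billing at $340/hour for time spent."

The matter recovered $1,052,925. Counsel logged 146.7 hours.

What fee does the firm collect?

(a) 23% of $1,052,925 = $242,172.75
(b) 146.7 × $340 = $49,878.00
The greater is (a): $242,172.75.

$242,172.75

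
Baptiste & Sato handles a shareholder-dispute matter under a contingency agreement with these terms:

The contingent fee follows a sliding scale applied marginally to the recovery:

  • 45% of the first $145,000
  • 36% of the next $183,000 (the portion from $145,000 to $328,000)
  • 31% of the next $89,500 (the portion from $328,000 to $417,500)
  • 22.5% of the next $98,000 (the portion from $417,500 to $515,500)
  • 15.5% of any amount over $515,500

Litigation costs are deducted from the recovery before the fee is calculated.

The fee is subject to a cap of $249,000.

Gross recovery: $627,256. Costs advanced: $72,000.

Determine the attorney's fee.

$187,087.18

Fee base (net of costs): $627,256 − $72,000 = $555,256
First $145,000 at 45% = $65,250.00
Next $183,000 at 36% = $65,880.00
Next $89,500 at 31% = $27,745.00
Next $98,000 at 22.5% = $22,050.00
Remaining $39,756 at 15.5% = $6,162.18
Fee: $65,250.00 + $65,880.00 + $27,745.00 + $22,050.00 + $6,162.18 = $187,087.18
$187,087.18 is under the $249,000 cap.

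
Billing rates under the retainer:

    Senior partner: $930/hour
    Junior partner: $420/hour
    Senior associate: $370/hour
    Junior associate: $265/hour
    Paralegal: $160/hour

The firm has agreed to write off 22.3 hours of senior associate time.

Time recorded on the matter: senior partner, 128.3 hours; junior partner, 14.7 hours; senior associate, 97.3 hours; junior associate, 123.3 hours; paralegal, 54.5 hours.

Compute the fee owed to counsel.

Senior partner: 128.3 × $930 = $119,319.00
Junior partner: 14.7 × $420 = $6,174.00
Senior associate: 97.3 × $370 = $36,001.00
Junior associate: 123.3 × $265 = $32,674.50
Paralegal: 54.5 × $160 = $8,720.00
Subtotal: $202,888.50
Write-off: 22.3 × $370 = $8,251.00
Total: $202,888.50 − $8,251.00 = $194,637.50

$194,637.50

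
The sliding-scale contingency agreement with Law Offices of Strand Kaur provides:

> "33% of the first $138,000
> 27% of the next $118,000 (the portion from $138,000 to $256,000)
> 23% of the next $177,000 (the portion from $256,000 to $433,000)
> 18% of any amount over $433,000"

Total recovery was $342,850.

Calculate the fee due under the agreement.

$97,375.50

First $138,000 at 33% = $45,540.00
Next $118,000 at 27% = $31,860.00
Remaining $86,850 at 23% = $19,975.50
Fee: $45,540.00 + $31,860.00 + $19,975.50 = $97,375.50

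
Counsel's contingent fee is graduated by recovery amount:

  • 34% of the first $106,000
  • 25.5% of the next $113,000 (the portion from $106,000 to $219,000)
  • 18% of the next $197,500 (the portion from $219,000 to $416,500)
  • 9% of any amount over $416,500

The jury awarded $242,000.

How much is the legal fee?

First $106,000 at 34% = $36,040.00
Next $113,000 at 25.5% = $28,815.00
Remaining $23,000 at 18% = $4,140.00
Fee: $36,040.00 + $28,815.00 + $4,140.00 = $68,995.00

$68,995.00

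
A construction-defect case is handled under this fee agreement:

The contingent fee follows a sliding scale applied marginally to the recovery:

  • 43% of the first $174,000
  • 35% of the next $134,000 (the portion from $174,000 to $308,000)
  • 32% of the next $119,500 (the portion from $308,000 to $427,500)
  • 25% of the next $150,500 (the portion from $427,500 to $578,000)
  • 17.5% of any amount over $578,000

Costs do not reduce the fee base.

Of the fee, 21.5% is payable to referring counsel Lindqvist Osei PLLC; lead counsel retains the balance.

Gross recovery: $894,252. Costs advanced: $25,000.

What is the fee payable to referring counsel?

$54,379.76

Fee base is the gross recovery, $894,252; costs are reimbursed separately.
First $174,000 at 43% = $74,820.00
Next $134,000 at 35% = $46,900.00
Next $119,500 at 32% = $38,240.00
Next $150,500 at 25% = $37,625.00
Remaining $316,252 at 17.5% = $55,344.10
Fee: $74,820.00 + $46,900.00 + $38,240.00 + $37,625.00 + $55,344.10 = $252,929.10
Referral share: 21.5% of $252,929.10 = $54,379.76; lead counsel retains $252,929.10 − $54,379.76 = $198,549.34.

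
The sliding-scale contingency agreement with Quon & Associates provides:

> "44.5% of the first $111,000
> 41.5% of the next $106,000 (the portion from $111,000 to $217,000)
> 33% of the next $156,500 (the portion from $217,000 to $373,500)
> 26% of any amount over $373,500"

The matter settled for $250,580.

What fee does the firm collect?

$104,466.40

First $111,000 at 44.5% = $49,395.00
Next $106,000 at 41.5% = $43,990.00
Remaining $33,580 at 33% = $11,081.40
Fee: $49,395.00 + $43,990.00 + $11,081.40 = $104,466.40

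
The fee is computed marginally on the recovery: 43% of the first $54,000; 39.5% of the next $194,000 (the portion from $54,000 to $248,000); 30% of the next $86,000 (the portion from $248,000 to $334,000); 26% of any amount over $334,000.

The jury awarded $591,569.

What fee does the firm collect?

First $54,000 at 43% = $23,220.00
Next $194,000 at 39.5% = $76,630.00
Next $86,000 at 30% = $25,800.00
Remaining $257,569 at 26% = $66,967.94
Fee: $23,220.00 + $76,630.00 + $25,800.00 + $66,967.94 = $192,617.94

$192,617.94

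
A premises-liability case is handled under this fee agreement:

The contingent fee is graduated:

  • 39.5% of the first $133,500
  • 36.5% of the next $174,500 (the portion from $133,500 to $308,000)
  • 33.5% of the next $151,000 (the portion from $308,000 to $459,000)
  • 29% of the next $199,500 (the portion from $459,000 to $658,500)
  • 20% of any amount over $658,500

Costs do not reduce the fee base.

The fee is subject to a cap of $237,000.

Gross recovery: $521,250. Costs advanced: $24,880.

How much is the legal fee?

Fee base is the gross recovery, $521,250; costs are reimbursed separately.
First $133,500 at 39.5% = $52,732.50
Next $174,500 at 36.5% = $63,692.50
Next $151,000 at 33.5% = $50,585.00
Remaining $62,250 at 29% = $18,052.50
Fee: $52,732.50 + $63,692.50 + $50,585.00 + $18,052.50 = $185,062.50
$185,062.50 is under the $237,000 cap.

$185,062.50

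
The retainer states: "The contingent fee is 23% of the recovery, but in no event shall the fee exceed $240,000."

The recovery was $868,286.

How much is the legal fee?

23% of $868,286 = $199,705.78
That is under the $240,000 cap.

$199,705.78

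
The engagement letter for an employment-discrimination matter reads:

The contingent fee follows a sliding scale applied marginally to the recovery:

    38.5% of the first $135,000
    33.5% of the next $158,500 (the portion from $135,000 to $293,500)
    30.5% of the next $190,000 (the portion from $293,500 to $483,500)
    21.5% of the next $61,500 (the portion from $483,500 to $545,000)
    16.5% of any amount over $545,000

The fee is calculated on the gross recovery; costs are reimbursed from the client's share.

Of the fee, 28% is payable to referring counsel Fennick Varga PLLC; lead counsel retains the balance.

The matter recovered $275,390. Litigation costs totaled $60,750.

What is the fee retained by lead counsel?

$71,284.07

Fee base is the gross recovery, $275,390; costs are reimbursed separately.
First $135,000 at 38.5% = $51,975.00
Remaining $140,390 at 33.5% = $47,030.65
Fee: $51,975.00 + $47,030.65 = $99,005.65
Referral share: 28% of $99,005.65 = $27,721.58; lead counsel retains $99,005.65 − $27,721.58 = $71,284.07.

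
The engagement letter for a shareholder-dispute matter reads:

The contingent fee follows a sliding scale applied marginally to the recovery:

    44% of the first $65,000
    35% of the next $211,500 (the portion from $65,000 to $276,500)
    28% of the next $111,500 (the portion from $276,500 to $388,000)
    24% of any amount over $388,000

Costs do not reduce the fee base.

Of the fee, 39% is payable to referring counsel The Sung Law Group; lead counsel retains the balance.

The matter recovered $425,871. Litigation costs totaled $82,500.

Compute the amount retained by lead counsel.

Fee base is the gross recovery, $425,871; costs are reimbursed separately.
First $65,000 at 44% = $28,600.00
Next $211,500 at 35% = $74,025.00
Next $111,500 at 28% = $31,220.00
Remaining $37,871 at 24% = $9,089.04
Fee: $28,600.00 + $74,025.00 + $31,220.00 + $9,089.04 = $142,934.04
Referral share: 39% of $142,934.04 = $55,744.28; lead counsel retains $142,934.04 − $55,744.28 = $87,189.76.

$87,189.76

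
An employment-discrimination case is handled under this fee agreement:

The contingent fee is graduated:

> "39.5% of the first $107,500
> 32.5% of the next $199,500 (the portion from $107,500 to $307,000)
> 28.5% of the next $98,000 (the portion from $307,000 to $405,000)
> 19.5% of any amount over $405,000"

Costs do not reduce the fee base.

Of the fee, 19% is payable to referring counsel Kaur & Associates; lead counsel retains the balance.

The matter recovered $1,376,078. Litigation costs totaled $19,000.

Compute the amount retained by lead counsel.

$262,918.07

Fee base is the gross recovery, $1,376,078; costs are reimbursed separately.
First $107,500 at 39.5% = $42,462.50
Next $199,500 at 32.5% = $64,837.50
Next $98,000 at 28.5% = $27,930.00
Remaining $971,078 at 19.5% = $189,360.21
Fee: $42,462.50 + $64,837.50 + $27,930.00 + $189,360.21 = $324,590.21
Referral share: 19% of $324,590.21 = $61,672.14; lead counsel retains $324,590.21 − $61,672.14 = $262,918.07.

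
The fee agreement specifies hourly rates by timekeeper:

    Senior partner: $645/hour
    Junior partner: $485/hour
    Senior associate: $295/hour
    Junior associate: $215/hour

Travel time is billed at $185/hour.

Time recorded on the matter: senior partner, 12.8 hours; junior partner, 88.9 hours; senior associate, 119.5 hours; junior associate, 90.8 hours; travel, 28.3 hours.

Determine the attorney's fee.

Senior partner: 12.8 × $645 = $8,256.00
Junior partner: 88.9 × $485 = $43,116.50
Senior associate: 119.5 × $295 = $35,252.50
Junior associate: 90.8 × $215 = $19,522.00
Subtotal: $8,256.00 + $43,116.50 + $35,252.50 + $19,522.00 = $106,147.00
Travel: 28.3 × $185 = $5,235.50
Total: $106,147.00 + $5,235.50 = $111,382.50

$111,382.50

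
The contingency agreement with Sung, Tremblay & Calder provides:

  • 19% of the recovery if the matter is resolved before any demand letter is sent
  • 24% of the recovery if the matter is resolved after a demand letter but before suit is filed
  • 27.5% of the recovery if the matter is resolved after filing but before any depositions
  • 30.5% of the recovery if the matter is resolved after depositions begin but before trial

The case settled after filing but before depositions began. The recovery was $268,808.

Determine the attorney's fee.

$73,922.20

The matter settled after filing but before depositions began, so the 27.5% rate applies.
$268,808 × 27.5% = $73,922.20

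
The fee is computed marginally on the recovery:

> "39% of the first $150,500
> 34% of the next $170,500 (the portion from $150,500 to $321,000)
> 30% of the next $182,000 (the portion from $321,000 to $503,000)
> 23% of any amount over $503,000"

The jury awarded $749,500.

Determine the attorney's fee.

First $150,500 at 39% = $58,695.00
Next $170,500 at 34% = $57,970.00
Next $182,000 at 30% = $54,600.00
Remaining $246,500 at 23% = $56,695.00
Fee: $58,695.00 + $57,970.00 + $54,600.00 + $56,695.00 = $227,960.00

$227,960.00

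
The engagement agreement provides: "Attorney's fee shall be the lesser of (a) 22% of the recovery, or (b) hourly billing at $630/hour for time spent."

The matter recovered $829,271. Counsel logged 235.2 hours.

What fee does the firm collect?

(a) 22% of $829,271 = $182,439.62
(b) 235.2 × $630 = $148,176.00
The lesser is (b): $148,176.00.

$148,176.00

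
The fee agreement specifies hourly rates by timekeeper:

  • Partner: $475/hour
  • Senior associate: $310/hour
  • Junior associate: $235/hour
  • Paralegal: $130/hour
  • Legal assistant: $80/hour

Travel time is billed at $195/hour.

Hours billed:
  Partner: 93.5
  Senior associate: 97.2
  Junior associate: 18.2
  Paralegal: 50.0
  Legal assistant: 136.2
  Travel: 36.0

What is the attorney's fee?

$103,237.50

Partner: 93.5 × $475 = $44,412.50
Senior associate: 97.2 × $310 = $30,132.00
Junior associate: 18.2 × $235 = $4,277.00
Paralegal: 50.0 × $130 = $6,500.00
Legal assistant: 136.2 × $80 = $10,896.00
Subtotal: $44,412.50 + $30,132.00 + $4,277.00 + $6,500.00 + $10,896.00 = $96,217.50
Travel: 36.0 × $195 = $7,020.00
Total: $96,217.50 + $7,020.00 = $103,237.50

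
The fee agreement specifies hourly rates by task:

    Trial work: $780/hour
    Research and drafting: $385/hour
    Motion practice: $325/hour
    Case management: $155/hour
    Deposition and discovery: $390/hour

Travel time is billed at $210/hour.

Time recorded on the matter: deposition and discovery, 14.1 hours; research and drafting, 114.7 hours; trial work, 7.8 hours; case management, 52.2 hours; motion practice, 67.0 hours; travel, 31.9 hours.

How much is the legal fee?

Trial work: 7.8 × $780 = $6,084.00
Research and drafting: 114.7 × $385 = $44,159.50
Motion practice: 67.0 × $325 = $21,775.00
Case management: 52.2 × $155 = $8,091.00
Deposition and discovery: 14.1 × $390 = $5,499.00
Subtotal: $6,084.00 + $44,159.50 + $21,775.00 + $8,091.00 + $5,499.00 = $85,608.50
Travel: 31.9 × $210 = $6,699.00
Total: $85,608.50 + $6,699.00 = $92,307.50

$92,307.50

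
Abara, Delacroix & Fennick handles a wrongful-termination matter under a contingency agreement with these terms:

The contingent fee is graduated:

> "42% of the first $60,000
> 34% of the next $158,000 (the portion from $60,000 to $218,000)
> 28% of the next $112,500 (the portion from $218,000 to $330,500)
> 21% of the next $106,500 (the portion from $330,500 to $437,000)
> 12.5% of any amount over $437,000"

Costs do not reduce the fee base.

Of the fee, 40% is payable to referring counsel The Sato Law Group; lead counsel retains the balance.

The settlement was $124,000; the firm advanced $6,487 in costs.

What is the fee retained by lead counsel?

$28,176.00

Fee base is the gross recovery, $124,000; costs are reimbursed separately.
First $60,000 at 42% = $25,200.00
Remaining $64,000 at 34% = $21,760.00
Fee: $25,200.00 + $21,760.00 = $46,960.00
Referral share: 40% of $46,960.00 = $18,784.00; lead counsel retains $46,960.00 − $18,784.00 = $28,176.00.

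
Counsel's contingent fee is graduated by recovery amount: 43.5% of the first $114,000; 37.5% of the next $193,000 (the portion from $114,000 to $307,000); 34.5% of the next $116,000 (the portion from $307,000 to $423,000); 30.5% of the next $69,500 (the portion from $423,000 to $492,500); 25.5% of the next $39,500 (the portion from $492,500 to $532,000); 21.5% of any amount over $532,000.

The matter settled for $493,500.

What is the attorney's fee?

$183,437.50

First $114,000 at 43.5% = $49,590.00
Next $193,000 at 37.5% = $72,375.00
Next $116,000 at 34.5% = $40,020.00
Next $69,500 at 30.5% = $21,197.50
Remaining $1,000 at 25.5% = $255.00
Fee: $49,590.00 + $72,375.00 + $40,020.00 + $21,197.50 + $255.00 = $183,437.50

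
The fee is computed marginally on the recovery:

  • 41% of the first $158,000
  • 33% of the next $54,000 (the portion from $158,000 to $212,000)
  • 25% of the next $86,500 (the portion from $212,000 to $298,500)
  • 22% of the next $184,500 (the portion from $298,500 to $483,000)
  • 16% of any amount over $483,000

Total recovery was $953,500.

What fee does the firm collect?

First $158,000 at 41% = $64,780.00
Next $54,000 at 33% = $17,820.00
Next $86,500 at 25% = $21,625.00
Next $184,500 at 22% = $40,590.00
Remaining $470,500 at 16% = $75,280.00
Fee: $64,780.00 + $17,820.00 + $21,625.00 + $40,590.00 + $75,280.00 = $220,095.00

$220,095.00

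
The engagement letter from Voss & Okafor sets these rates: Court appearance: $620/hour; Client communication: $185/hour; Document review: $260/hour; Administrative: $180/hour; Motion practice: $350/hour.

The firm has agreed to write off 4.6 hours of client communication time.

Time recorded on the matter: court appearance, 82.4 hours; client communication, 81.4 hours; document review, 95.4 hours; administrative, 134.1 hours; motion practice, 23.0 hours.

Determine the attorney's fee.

$122,288.00

Court appearance: 82.4 × $620 = $51,088.00
Client communication: 81.4 × $185 = $15,059.00
Document review: 95.4 × $260 = $24,804.00
Administrative: 134.1 × $180 = $24,138.00
Motion practice: 23.0 × $350 = $8,050.00
Subtotal: $123,139.00
Write-off: 4.6 × $185 = $851.00
Total: $123,139.00 − $851.00 = $122,288.00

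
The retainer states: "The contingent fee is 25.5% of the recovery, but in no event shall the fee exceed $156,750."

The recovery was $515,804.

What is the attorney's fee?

25.5% of $515,804 = $131,530.02
That is under the $156,750 cap.

$131,530.02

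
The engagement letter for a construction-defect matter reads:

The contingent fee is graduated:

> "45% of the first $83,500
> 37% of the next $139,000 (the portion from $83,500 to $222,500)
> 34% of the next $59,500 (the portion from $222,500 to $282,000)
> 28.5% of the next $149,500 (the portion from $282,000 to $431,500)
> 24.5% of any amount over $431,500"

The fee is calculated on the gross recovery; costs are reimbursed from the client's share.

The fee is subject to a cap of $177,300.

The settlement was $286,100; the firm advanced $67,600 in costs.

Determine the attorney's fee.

Fee base is the gross recovery, $286,100; costs are reimbursed separately.
First $83,500 at 45% = $37,575.00
Next $139,000 at 37% = $51,430.00
Next $59,500 at 34% = $20,230.00
Remaining $4,100 at 28.5% = $1,168.50
Fee: $37,575.00 + $51,430.00 + $20,230.00 + $1,168.50 = $110,403.50
$110,403.50 is under the $177,300 cap.

$110,403.50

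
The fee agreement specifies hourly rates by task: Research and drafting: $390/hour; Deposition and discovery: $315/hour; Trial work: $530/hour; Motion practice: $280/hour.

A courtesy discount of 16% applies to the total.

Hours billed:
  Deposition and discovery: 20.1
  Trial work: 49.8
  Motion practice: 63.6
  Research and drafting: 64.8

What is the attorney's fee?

$63,676.62

Research and drafting: 64.8 × $390 = $25,272.00
Deposition and discovery: 20.1 × $315 = $6,331.50
Trial work: 49.8 × $530 = $26,394.00
Motion practice: 63.6 × $280 = $17,808.00
Subtotal: $75,805.50
Less 16% discount: −$12,128.88
Total: $75,805.50 − $12,128.88 = $63,676.62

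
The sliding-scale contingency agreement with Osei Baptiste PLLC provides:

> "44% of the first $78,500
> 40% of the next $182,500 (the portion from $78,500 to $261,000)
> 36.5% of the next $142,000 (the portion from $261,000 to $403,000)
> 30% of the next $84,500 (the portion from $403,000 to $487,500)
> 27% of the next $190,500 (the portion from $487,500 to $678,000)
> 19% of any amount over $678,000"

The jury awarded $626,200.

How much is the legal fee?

$222,169.00

First $78,500 at 44% = $34,540.00
Next $182,500 at 40% = $73,000.00
Next $142,000 at 36.5% = $51,830.00
Next $84,500 at 30% = $25,350.00
Remaining $138,700 at 27% = $37,449.00
Fee: $34,540.00 + $73,000.00 + $51,830.00 + $25,350.00 + $37,449.00 = $222,169.00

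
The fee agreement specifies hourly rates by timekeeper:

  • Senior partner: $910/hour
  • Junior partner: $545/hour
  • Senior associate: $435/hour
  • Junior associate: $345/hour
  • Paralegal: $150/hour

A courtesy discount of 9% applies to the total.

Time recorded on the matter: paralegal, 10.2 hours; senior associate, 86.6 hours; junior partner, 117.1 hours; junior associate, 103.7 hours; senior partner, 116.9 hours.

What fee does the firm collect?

Senior partner: 116.9 × $910 = $106,379.00
Junior partner: 117.1 × $545 = $63,819.50
Senior associate: 86.6 × $435 = $37,671.00
Junior associate: 103.7 × $345 = $35,776.50
Paralegal: 10.2 × $150 = $1,530.00
Subtotal: $245,176.00
Less 9% discount: −$22,065.84
Total: $245,176.00 − $22,065.84 = $223,110.16

$223,110.16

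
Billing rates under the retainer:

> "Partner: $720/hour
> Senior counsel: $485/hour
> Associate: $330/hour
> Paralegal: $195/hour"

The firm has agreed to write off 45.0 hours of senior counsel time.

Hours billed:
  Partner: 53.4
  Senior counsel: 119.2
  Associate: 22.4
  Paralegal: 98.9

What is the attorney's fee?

$101,112.50

Partner: 53.4 × $720 = $38,448.00
Senior counsel: 119.2 × $485 = $57,812.00
Associate: 22.4 × $330 = $7,392.00
Paralegal: 98.9 × $195 = $19,285.50
Subtotal: $122,937.50
Write-off: 45.0 × $485 = $21,825.00
Total: $122,937.50 − $21,825.00 = $101,112.50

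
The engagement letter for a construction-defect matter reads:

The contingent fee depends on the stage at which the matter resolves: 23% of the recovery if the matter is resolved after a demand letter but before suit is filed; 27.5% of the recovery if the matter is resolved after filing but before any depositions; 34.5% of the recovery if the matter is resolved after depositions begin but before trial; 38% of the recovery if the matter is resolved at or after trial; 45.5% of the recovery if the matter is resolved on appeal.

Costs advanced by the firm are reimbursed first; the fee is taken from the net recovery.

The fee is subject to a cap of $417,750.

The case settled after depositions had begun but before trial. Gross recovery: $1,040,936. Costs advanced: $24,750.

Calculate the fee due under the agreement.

$350,584.17

Fee base (net of costs): $1,040,936 − $24,750 = $1,016,186
The matter settled after depositions had begun but before trial, so the 34.5% rate applies.
$1,016,186 × 34.5% = $350,584.17
$350,584.17 is under the $417,750 cap.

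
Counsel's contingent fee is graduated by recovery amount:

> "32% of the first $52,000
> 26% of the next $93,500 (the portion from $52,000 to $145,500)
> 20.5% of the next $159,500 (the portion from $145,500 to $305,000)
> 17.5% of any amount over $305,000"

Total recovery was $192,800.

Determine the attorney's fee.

$50,646.50

First $52,000 at 32% = $16,640.00
Next $93,500 at 26% = $24,310.00
Remaining $47,300 at 20.5% = $9,696.50
Fee: $16,640.00 + $24,310.00 + $9,696.50 = $50,646.50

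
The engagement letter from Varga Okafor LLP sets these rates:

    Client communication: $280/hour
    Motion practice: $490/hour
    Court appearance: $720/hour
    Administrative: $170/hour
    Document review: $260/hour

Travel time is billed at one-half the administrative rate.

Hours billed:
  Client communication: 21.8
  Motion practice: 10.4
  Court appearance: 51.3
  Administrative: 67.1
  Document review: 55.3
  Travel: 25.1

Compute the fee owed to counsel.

Client communication: 21.8 × $280 = $6,104.00
Motion practice: 10.4 × $490 = $5,096.00
Court appearance: 51.3 × $720 = $36,936.00
Administrative: 67.1 × $170 = $11,407.00
Document review: 55.3 × $260 = $14,378.00
Subtotal: $6,104.00 + $5,096.00 + $36,936.00 + $11,407.00 + $14,378.00 = $73,921.00
Travel: 25.1 × ($170 ÷ 2) = 25.1 × $85.00 = $2,133.50
Total: $73,921.00 + $2,133.50 = $76,054.50

$76,054.50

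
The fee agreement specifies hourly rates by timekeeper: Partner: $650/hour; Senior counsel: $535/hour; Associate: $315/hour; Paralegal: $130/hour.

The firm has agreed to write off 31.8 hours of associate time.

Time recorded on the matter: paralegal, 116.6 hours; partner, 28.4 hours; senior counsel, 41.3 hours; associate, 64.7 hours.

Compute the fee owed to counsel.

$66,077.00

Partner: 28.4 × $650 = $18,460.00
Senior counsel: 41.3 × $535 = $22,095.50
Associate: 64.7 × $315 = $20,380.50
Paralegal: 116.6 × $130 = $15,158.00
Subtotal: $76,094.00
Write-off: 31.8 × $315 = $10,017.00
Total: $76,094.00 − $10,017.00 = $66,077.00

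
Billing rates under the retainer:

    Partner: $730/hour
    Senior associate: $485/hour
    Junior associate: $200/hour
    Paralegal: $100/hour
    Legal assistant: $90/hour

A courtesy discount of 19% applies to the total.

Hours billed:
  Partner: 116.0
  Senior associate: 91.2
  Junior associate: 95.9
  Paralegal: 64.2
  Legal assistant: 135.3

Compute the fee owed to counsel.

Partner: 116.0 × $730 = $84,680.00
Senior associate: 91.2 × $485 = $44,232.00
Junior associate: 95.9 × $200 = $19,180.00
Paralegal: 64.2 × $100 = $6,420.00
Legal assistant: 135.3 × $90 = $12,177.00
Subtotal: $166,689.00
Less 19% discount: −$31,670.91
Total: $166,689.00 − $31,670.91 = $135,018.09

$135,018.09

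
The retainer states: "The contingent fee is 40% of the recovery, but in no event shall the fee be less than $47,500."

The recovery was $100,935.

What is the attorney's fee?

$47,500.00

40% of $100,935 = $40,374.00
That is below the $47,500 minimum, so the minimum applies.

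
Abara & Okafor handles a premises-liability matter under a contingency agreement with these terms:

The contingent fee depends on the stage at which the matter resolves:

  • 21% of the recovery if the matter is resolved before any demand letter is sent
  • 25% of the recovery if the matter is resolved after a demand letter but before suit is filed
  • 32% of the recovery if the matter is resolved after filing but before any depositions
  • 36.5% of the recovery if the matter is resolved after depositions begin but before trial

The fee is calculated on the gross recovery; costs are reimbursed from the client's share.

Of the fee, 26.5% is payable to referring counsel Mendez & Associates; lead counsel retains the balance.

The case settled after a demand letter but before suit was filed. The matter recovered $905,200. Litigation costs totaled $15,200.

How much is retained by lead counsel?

$166,330.50

Fee base is the gross recovery, $905,200; costs are reimbursed separately.
The matter settled after a demand letter but before suit was filed, so the 25% rate applies.
$905,200 × 25% = $226,300.00
Referral share: 26.5% of $226,300.00 = $59,969.50; lead counsel retains $226,300.00 − $59,969.50 = $166,330.50.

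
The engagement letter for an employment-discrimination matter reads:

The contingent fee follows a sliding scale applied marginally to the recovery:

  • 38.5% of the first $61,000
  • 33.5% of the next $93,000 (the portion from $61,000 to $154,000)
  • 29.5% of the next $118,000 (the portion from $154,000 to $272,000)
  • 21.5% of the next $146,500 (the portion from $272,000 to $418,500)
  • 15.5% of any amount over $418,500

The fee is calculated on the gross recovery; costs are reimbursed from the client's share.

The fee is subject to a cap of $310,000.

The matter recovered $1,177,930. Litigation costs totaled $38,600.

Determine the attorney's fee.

Fee base is the gross recovery, $1,177,930; costs are reimbursed separately.
First $61,000 at 38.5% = $23,485.00
Next $93,000 at 33.5% = $31,155.00
Next $118,000 at 29.5% = $34,810.00
Next $146,500 at 21.5% = $31,497.50
Remaining $759,430 at 15.5% = $117,711.65
Fee: $23,485.00 + $31,155.00 + $34,810.00 + $31,497.50 + $117,711.65 = $238,659.15
$238,659.15 is under the $310,000 cap.

$238,659.15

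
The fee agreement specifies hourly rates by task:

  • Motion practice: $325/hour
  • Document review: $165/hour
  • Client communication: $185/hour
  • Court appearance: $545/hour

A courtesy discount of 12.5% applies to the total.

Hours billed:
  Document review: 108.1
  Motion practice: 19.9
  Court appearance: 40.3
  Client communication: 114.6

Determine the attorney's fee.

$59,034.94

Motion practice: 19.9 × $325 = $6,467.50
Document review: 108.1 × $165 = $17,836.50
Client communication: 114.6 × $185 = $21,201.00
Court appearance: 40.3 × $545 = $21,963.50
Subtotal: $67,468.50
Less 12.5% discount: −$8,433.56
Total: $67,468.50 − $8,433.56 = $59,034.94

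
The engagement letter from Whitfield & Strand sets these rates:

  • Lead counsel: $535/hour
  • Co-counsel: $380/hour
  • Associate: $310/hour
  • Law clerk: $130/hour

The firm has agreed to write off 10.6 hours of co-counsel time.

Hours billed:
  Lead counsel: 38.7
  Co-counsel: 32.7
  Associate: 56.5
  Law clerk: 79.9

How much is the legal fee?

$57,004.50

Lead counsel: 38.7 × $535 = $20,704.50
Co-counsel: 32.7 × $380 = $12,426.00
Associate: 56.5 × $310 = $17,515.00
Law clerk: 79.9 × $130 = $10,387.00
Subtotal: $61,032.50
Write-off: 10.6 × $380 = $4,028.00
Total: $61,032.50 − $4,028.00 = $57,004.50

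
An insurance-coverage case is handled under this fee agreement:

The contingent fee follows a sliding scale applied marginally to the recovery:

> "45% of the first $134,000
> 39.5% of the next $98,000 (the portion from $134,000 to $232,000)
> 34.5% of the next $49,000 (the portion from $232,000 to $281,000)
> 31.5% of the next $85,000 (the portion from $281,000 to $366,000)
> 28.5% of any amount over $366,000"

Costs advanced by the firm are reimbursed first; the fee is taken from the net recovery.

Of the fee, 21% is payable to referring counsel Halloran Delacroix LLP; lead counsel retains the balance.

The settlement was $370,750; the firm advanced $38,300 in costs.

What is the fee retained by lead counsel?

$104,376.18

Fee base (net of costs): $370,750 − $38,300 = $332,450
First $134,000 at 45% = $60,300.00
Next $98,000 at 39.5% = $38,710.00
Next $49,000 at 34.5% = $16,905.00
Remaining $51,450 at 31.5% = $16,206.75
Fee: $60,300.00 + $38,710.00 + $16,905.00 + $16,206.75 = $132,121.75
Referral share: 21% of $132,121.75 = $27,745.57; lead counsel retains $132,121.75 − $27,745.57 = $104,376.18.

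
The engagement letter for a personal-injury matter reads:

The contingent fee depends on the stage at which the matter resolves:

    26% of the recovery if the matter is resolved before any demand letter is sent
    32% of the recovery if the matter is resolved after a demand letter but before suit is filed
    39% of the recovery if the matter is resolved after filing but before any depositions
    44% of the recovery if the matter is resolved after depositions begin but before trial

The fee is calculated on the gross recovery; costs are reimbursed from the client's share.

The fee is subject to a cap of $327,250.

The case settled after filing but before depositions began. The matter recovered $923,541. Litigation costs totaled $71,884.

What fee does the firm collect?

$327,250.00

Fee base is the gross recovery, $923,541; costs are reimbursed separately.
The matter settled after filing but before depositions began, so the 39% rate applies.
$923,541 × 39% = $360,180.99
$360,180.99 exceeds the $327,250 cap, so the fee is capped at $327,250.00.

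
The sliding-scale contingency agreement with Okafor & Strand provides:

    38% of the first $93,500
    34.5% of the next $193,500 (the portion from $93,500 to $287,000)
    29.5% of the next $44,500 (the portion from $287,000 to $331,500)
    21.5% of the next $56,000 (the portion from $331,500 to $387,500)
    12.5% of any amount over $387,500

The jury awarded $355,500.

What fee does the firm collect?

First $93,500 at 38% = $35,530.00
Next $193,500 at 34.5% = $66,757.50
Next $44,500 at 29.5% = $13,127.50
Remaining $24,000 at 21.5% = $5,160.00
Fee: $35,530.00 + $66,757.50 + $13,127.50 + $5,160.00 = $120,575.00

$120,575.00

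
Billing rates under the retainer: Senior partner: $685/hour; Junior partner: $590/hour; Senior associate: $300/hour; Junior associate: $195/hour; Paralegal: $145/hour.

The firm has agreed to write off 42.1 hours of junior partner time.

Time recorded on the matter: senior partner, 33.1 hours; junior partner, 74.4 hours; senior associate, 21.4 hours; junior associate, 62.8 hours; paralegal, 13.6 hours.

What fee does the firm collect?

Senior partner: 33.1 × $685 = $22,673.50
Junior partner: 74.4 × $590 = $43,896.00
Senior associate: 21.4 × $300 = $6,420.00
Junior associate: 62.8 × $195 = $12,246.00
Paralegal: 13.6 × $145 = $1,972.00
Subtotal: $87,207.50
Write-off: 42.1 × $590 = $24,839.00
Total: $87,207.50 − $24,839.00 = $62,368.50

$62,368.50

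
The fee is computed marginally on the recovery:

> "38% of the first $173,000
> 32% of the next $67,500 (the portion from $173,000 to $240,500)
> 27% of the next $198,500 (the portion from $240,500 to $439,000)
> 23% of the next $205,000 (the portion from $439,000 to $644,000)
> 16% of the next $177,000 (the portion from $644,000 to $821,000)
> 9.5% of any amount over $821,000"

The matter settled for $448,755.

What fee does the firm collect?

First $173,000 at 38% = $65,740.00
Next $67,500 at 32% = $21,600.00
Next $198,500 at 27% = $53,595.00
Remaining $9,755 at 23% = $2,243.65
Fee: $65,740.00 + $21,600.00 + $53,595.00 + $2,243.65 = $143,178.65

$143,178.65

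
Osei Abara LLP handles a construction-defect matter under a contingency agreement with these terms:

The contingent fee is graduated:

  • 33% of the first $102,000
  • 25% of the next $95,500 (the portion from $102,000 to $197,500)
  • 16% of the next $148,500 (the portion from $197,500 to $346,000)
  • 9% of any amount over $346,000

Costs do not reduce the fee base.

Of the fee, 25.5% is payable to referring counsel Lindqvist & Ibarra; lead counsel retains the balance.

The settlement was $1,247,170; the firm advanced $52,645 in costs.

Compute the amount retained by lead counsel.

$120,988.22

Fee base is the gross recovery, $1,247,170; costs are reimbursed separately.
First $102,000 at 33% = $33,660.00
Next $95,500 at 25% = $23,875.00
Next $148,500 at 16% = $23,760.00
Remaining $901,170 at 9% = $81,105.30
Fee: $33,660.00 + $23,875.00 + $23,760.00 + $81,105.30 = $162,400.30
Referral share: 25.5% of $162,400.30 = $41,412.08; lead counsel retains $162,400.30 − $41,412.08 = $120,988.22.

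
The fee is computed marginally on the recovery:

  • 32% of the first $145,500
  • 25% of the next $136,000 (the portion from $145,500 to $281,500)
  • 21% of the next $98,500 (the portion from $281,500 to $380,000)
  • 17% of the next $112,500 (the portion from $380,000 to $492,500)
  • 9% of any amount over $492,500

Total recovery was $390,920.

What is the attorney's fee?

$103,101.40

First $145,500 at 32% = $46,560.00
Next $136,000 at 25% = $34,000.00
Next $98,500 at 21% = $20,685.00
Remaining $10,920 at 17% = $1,856.40
Fee: $46,560.00 + $34,000.00 + $20,685.00 + $1,856.40 = $103,101.40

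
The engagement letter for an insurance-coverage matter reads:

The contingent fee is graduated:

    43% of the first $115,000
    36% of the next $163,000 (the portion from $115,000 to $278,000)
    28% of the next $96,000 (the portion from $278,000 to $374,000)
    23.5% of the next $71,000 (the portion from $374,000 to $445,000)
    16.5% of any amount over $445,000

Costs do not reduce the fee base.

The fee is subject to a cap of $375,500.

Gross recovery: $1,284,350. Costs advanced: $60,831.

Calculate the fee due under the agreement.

$290,187.75

Fee base is the gross recovery, $1,284,350; costs are reimbursed separately.
First $115,000 at 43% = $49,450.00
Next $163,000 at 36% = $58,680.00
Next $96,000 at 28% = $26,880.00
Next $71,000 at 23.5% = $16,685.00
Remaining $839,350 at 16.5% = $138,492.75
Fee: $49,450.00 + $58,680.00 + $26,880.00 + $16,685.00 + $138,492.75 = $290,187.75
$290,187.75 is under the $375,500 cap.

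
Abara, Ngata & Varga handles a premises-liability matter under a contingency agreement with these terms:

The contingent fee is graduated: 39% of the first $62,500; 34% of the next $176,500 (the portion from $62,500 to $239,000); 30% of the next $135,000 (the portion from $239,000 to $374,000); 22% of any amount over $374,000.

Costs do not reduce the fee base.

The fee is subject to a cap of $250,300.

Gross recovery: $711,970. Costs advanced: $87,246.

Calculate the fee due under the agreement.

$199,238.40

Fee base is the gross recovery, $711,970; costs are reimbursed separately.
First $62,500 at 39% = $24,375.00
Next $176,500 at 34% = $60,010.00
Next $135,000 at 30% = $40,500.00
Remaining $337,970 at 22% = $74,353.40
Fee: $24,375.00 + $60,010.00 + $40,500.00 + $74,353.40 = $199,238.40
$199,238.40 is under the $250,300 cap.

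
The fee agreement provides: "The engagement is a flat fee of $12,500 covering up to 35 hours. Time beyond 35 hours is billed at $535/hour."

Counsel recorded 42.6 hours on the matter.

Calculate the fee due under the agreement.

$16,566.00

Flat fee: $12,500.00
Excess hours: 42.6 − 35 = 7.6
Overrun: 7.6 × $535 = $4,066.00
Total: $12,500.00 + $4,066.00 = $16,566.00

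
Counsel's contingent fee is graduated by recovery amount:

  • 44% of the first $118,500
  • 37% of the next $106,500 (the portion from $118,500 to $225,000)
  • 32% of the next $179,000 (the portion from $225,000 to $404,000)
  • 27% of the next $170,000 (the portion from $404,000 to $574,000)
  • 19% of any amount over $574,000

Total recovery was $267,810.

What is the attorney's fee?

First $118,500 at 44% = $52,140.00
Next $106,500 at 37% = $39,405.00
Remaining $42,810 at 32% = $13,699.20
Fee: $52,140.00 + $39,405.00 + $13,699.20 = $105,244.20

$105,244.20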